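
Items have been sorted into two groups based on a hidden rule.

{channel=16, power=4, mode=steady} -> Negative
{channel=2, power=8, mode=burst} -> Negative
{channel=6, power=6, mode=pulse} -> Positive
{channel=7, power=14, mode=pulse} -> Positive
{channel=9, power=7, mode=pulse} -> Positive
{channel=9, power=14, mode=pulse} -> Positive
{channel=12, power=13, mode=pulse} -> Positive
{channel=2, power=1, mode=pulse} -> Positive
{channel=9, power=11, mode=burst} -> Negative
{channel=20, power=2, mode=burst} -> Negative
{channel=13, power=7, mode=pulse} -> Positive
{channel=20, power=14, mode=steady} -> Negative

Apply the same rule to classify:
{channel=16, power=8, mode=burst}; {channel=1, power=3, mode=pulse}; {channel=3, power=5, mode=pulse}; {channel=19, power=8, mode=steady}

Negative, Positive, Positive, Negative

One predicate separates the groups cleanly: mode is pulse.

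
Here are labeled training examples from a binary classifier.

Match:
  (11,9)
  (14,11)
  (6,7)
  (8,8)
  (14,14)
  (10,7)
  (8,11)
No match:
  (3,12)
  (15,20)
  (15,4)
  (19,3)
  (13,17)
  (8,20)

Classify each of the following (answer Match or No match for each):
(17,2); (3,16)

No match, No match

The classifier is using: |first − second| ≤ 3.
(17,2) — |17−2| = 15, hence No match. (3,16) — |3−16| = 13, hence No match.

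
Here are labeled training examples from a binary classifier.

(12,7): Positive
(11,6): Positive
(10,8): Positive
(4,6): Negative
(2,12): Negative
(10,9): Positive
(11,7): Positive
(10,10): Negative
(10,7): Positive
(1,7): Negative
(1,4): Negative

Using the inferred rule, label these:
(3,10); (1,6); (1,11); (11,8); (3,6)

Negative, Negative, Negative, Positive, Negative

Every 'Positive' example satisfies: first > second. None of the 'Negative' examples do.
(3,10): Negative (3 < 10).
(1,6): Negative (1 < 6).
(1,11): Negative (1 < 11).
(11,8): Positive (11 > 8).
(3,6): Negative (3 < 6).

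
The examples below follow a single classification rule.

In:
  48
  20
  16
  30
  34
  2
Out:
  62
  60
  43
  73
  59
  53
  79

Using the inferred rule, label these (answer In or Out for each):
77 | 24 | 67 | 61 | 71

Out, In, Out, Out, Out

The common property of the 'In' items is: even AND at most 48. No 'Out' item has it.
77: 77 is odd, 77 > 48, doesn't qualify → Out. 24: 24 is even, 24 ≤ 48, satisfies this → In. 67: 67 is odd, 67 > 48, doesn't qualify → Out. 61: 61 is odd, 61 > 48, doesn't qualify → Out. 71: 71 is odd, 71 > 48, doesn't qualify → Out.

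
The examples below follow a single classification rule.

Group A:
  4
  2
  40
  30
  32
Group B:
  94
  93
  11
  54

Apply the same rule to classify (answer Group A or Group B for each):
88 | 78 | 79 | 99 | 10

Group B, Group B, Group B, Group B, Group A

The simplest hypothesis consistent with all the labels is: even AND at most 40.
88 — 88 is even, 88 > 40, hence Group B.
78 — 78 is even, 78 > 40, hence Group B.
79 — 79 is odd, 79 > 40, hence Group B.
99 — 99 is odd, 99 > 40, hence Group B.
10 — 10 is even, 10 ≤ 40, hence Group A.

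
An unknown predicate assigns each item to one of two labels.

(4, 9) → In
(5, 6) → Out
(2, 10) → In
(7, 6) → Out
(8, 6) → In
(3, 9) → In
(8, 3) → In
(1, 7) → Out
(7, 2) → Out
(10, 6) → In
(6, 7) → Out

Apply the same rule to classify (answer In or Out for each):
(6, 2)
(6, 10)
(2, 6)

The pattern is that an item is 'In' exactly when: max ≥ 8.
(6, 2): Out (max 6).
(6, 10): In (max 10).
(2, 6): Out (max 6).

Out, In, Out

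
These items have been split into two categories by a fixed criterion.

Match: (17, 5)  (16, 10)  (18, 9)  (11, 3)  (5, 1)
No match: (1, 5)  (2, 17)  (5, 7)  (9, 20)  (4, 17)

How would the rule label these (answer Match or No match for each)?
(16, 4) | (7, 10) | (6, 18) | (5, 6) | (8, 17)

Match, No match, No match, No match, No match

'Match' ⟺ first > second.
Match: (16, 4), since 16 > 4.
No match: (7, 10), since 7 < 10.
No match: (6, 18), since 6 < 18.
No match: (5, 6), since 5 < 6.
No match: (8, 17), since 8 < 17.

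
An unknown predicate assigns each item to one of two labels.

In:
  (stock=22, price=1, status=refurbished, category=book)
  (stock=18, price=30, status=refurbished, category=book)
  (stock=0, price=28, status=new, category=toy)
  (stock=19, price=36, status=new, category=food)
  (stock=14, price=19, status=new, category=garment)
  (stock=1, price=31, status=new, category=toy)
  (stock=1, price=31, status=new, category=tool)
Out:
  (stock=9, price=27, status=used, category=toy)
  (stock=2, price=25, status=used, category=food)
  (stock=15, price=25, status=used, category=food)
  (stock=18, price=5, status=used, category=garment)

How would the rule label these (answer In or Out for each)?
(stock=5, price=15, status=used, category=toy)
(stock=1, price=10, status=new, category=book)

All 'In' examples share one property — status is not used — and every 'Out' example lacks it.
(stock=5, price=15, status=used, category=toy): status is used, lacks this property → Out. (stock=1, price=10, status=new, category=book): status is new, has this property → In.

Out, In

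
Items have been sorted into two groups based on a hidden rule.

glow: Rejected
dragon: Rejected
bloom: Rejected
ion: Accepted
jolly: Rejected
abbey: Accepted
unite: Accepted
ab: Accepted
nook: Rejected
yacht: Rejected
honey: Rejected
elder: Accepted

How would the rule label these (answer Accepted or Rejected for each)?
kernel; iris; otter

Rejected, Accepted, Accepted

Looking at the examples, the only property every 'Accepted' case has and every 'Rejected' case lacks is: starts with a vowel.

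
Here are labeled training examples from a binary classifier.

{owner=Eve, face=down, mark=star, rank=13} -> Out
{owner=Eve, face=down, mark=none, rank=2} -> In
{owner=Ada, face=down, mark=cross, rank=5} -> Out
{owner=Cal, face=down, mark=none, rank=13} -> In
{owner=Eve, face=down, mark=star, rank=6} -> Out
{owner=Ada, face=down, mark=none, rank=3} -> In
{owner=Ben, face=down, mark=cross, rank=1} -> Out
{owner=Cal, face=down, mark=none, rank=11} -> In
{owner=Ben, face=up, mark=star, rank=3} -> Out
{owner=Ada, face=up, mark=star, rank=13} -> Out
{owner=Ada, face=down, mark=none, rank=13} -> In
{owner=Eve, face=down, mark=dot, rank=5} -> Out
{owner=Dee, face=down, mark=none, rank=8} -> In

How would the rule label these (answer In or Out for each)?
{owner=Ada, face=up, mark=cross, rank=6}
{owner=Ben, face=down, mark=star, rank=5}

The common property of the 'In' items is: mark is none. No 'Out' item has it.
{owner=Ada, face=up, mark=cross, rank=6}: mark is cross — does not satisfy this, so Out. {owner=Ben, face=down, mark=star, rank=5}: mark is star — does not satisfy this, so Out.

Out, Out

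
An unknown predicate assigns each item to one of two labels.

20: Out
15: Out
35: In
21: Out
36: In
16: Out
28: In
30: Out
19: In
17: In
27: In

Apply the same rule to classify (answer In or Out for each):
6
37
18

The rule appears to be: digit sum ≥ 8.
6 → digit sum 6 → Out. 37 → digit sum 3+7 = 10 → In. 18 → digit sum 1+8 = 9 → In.

Out, In, In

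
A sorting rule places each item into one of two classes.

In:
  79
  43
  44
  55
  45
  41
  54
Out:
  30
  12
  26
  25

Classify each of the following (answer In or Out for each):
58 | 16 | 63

A rule that fits every label: at least 41 — true of each 'In' example, false of each 'Out' one.
In: 58, since 58 ≥ 41.
Out: 16, since 16 < 41.
In: 63, since 63 ≥ 41.

In, Out, In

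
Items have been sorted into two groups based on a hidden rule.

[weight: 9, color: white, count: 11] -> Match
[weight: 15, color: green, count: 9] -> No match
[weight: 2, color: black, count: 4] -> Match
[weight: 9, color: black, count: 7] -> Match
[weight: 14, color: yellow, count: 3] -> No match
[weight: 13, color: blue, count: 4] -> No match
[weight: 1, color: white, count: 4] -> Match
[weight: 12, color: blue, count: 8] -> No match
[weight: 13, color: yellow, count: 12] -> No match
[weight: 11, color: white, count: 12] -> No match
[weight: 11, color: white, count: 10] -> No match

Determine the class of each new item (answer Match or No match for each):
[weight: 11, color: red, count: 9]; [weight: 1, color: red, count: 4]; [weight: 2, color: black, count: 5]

The common property of the 'Match' items is: weight ≤ 9. No 'No match' item has it.
No match: [weight: 11, color: red, count: 9], since weight = 11.
Match: [weight: 1, color: red, count: 4], since weight = 1.
Match: [weight: 2, color: black, count: 5], since weight = 2.

No match, Match, Match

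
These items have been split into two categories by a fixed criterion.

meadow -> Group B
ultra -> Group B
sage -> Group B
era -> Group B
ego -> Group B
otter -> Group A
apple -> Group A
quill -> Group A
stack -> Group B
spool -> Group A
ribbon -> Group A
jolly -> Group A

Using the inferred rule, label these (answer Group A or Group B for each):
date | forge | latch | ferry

'Group A' ⟺ has a double letter.
date → no doubled letter → Group B.
forge → no doubled letter → Group B.
latch → no doubled letter → Group B.
ferry → 'rr' doubled → Group A.

Group B, Group B, Group B, Group A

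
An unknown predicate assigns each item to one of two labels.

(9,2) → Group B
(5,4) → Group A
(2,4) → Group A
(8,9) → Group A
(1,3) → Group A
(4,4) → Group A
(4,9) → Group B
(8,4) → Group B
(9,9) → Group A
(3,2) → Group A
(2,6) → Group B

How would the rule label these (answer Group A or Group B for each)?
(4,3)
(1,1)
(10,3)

Group A, Group A, Group B

The classifier is using: |first − second| ≤ 2.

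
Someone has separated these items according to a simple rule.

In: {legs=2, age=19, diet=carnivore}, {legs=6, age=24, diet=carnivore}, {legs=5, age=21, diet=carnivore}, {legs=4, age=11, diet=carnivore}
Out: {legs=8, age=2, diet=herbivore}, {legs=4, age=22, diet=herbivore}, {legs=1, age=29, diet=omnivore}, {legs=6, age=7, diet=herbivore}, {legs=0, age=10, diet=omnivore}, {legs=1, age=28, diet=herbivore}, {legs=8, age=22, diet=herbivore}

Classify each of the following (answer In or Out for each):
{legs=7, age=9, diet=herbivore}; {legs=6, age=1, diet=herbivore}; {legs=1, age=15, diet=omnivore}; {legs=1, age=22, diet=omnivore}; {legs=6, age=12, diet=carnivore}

Checking candidate rules against both groups, what survives is: diet is carnivore.
Out: {legs=7, age=9, diet=herbivore}, since diet is herbivore.
Out: {legs=6, age=1, diet=herbivore}, since diet is herbivore.
Out: {legs=1, age=15, diet=omnivore}, since diet is omnivore.
Out: {legs=1, age=22, diet=omnivore}, since diet is omnivore.
In: {legs=6, age=12, diet=carnivore}, since diet is carnivore.

Out, Out, Out, Out, In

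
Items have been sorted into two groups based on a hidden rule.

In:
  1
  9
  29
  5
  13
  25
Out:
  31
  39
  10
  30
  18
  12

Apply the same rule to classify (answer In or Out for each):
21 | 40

In, Out

Rule: ≡ 1 (mod 4). This holds for each 'In' example and fails for each 'Out' one.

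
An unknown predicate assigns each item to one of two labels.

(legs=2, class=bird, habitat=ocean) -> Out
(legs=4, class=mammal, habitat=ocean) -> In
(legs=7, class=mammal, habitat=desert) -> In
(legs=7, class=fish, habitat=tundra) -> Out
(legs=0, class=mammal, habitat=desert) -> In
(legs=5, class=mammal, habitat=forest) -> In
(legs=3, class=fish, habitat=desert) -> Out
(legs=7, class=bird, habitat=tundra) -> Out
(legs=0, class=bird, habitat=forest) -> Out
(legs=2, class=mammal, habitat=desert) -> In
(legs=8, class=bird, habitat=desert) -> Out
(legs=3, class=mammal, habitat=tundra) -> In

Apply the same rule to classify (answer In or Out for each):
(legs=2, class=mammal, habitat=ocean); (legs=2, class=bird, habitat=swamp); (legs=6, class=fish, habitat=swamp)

In, Out, Out

The classifier is using: class is mammal.
(legs=2, class=mammal, habitat=ocean): In (class is mammal).
(legs=2, class=bird, habitat=swamp): Out (class is bird).
(legs=6, class=fish, habitat=swamp): Out (class is fish).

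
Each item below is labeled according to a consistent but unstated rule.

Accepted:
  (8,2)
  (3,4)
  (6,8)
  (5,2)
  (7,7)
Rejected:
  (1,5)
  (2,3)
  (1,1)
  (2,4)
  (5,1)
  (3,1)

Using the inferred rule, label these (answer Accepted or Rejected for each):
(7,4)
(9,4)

Accepted, Accepted

The distinguishing property — sum ≥ 7 — holds for all the 'Accepted' cases and none of the 'Rejected' cases.
(7,4): 7+4 = 11, matches → Accepted. (9,4): 9+4 = 13, matches → Accepted.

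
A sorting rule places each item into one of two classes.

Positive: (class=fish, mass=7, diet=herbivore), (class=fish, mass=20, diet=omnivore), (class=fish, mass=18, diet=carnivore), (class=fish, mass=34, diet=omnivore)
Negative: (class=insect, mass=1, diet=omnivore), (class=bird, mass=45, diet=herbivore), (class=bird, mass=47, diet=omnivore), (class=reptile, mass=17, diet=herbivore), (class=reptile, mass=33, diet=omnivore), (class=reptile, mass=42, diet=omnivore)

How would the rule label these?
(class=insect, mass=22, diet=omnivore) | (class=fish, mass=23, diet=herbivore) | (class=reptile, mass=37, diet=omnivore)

The rule appears to be: class is fish.
(class=insect, mass=22, diet=omnivore): Negative (class is insect). (class=fish, mass=23, diet=herbivore): Positive (class is fish). (class=reptile, mass=37, diet=omnivore): Negative (class is reptile).

Negative, Positive, Negative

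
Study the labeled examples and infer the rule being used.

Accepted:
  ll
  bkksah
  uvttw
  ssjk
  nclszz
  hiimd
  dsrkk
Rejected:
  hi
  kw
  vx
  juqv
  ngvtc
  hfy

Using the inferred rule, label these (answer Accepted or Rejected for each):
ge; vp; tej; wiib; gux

One predicate separates the groups cleanly: has a double letter.

Rejected, Rejected, Rejected, Accepted, Rejected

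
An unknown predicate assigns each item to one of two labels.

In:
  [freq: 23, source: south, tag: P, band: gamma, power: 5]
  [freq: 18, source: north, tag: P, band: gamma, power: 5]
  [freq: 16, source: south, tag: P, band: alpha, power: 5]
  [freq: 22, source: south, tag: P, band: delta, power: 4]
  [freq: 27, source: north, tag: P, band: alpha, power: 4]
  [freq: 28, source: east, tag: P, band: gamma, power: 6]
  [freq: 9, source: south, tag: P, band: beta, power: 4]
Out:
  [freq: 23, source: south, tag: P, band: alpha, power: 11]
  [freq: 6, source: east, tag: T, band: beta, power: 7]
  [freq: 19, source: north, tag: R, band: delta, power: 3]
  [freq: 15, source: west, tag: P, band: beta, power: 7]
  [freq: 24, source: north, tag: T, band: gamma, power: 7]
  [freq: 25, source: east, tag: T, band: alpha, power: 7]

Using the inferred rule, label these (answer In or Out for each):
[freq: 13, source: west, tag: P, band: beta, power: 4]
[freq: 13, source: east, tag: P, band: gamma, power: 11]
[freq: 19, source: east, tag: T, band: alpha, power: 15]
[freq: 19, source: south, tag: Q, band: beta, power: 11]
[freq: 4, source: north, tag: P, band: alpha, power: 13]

In, Out, Out, Out, Out

The distinguishing property — tag is P AND power ≤ 6 — holds for all the 'In' cases and none of the 'Out' cases.
[freq: 13, source: west, tag: P, band: beta, power: 4]: In (tag is P, power = 4).
[freq: 13, source: east, tag: P, band: gamma, power: 11]: Out (tag is P, power = 11).
[freq: 19, source: east, tag: T, band: alpha, power: 15]: Out (tag is T, power = 15).
[freq: 19, source: south, tag: Q, band: beta, power: 11]: Out (tag is Q, power = 11).
[freq: 4, source: north, tag: P, band: alpha, power: 13]: Out (tag is P, power = 13).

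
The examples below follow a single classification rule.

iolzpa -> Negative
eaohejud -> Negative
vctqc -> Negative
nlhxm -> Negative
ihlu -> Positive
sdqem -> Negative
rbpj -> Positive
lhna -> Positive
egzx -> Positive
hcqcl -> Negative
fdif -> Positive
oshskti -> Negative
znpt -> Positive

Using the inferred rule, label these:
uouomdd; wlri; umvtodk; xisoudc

Comparing the two groups points to one rule — length 4.
uouomdd → length 7 → Negative. wlri → length 4 → Positive. umvtodk → length 7 → Negative. xisoudc → length 7 → Negative.

Negative, Positive, Negative, Negative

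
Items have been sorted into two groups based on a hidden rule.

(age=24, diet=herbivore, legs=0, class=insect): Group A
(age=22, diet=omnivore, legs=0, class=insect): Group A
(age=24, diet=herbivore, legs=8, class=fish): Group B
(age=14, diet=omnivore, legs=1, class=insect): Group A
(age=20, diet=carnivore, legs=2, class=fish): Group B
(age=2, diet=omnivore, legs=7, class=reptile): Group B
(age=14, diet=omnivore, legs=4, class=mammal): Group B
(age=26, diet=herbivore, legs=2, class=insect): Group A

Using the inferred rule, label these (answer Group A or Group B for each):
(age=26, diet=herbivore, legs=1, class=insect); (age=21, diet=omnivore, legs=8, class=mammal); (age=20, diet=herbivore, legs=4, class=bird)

Group A, Group B, Group B

One predicate separates the groups cleanly: class is insect.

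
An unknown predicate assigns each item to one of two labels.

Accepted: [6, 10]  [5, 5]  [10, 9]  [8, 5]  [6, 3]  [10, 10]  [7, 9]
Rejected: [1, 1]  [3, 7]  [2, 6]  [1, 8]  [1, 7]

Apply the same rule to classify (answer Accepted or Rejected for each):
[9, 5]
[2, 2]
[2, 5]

Accepted, Rejected, Rejected

Rule: first ≥ 5. This holds for each 'Accepted' example and fails for each 'Rejected' one.
[9, 5]: Accepted (first 9). [2, 2]: Rejected (first 2). [2, 5]: Rejected (first 2).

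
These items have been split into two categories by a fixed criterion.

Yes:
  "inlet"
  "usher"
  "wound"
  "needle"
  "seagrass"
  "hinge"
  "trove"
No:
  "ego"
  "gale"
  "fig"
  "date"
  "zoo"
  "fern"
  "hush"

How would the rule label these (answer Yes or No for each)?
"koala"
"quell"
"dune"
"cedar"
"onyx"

The rule appears to be: length ≥ 5.
"koala" → length 5 → Yes. "quell" → length 5 → Yes. "dune" → length 4 → No. "cedar" → length 5 → Yes. "onyx" → length 4 → No.

Yes, Yes, No, Yes, No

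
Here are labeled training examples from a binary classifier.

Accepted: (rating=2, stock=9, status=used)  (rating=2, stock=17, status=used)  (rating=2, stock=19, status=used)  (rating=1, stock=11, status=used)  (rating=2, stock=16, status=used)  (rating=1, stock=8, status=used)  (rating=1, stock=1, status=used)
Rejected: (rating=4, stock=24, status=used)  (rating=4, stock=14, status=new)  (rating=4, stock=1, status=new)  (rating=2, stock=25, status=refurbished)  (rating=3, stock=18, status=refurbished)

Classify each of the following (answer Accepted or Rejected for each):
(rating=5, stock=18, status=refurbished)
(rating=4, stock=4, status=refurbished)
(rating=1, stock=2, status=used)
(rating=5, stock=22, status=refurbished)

The classifier is using: status is used AND rating ≤ 2.
(rating=5, stock=18, status=refurbished): status is refurbished, rating = 5 — doesn't match, so Rejected. (rating=4, stock=4, status=refurbished): status is refurbished, rating = 4 — doesn't match, so Rejected. (rating=1, stock=2, status=used): status is used, rating = 1 — qualifies, so Accepted. (rating=5, stock=22, status=refurbished): status is refurbished, rating = 5 — doesn't match, so Rejected.

Rejected, Rejected, Accepted, Rejected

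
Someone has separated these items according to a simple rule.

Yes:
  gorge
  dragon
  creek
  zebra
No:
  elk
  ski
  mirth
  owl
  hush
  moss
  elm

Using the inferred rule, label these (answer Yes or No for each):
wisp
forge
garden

No, Yes, Yes

A rule that fits every label: has ≥ 2 vowels — true of each 'Yes' example, false of each 'No' one.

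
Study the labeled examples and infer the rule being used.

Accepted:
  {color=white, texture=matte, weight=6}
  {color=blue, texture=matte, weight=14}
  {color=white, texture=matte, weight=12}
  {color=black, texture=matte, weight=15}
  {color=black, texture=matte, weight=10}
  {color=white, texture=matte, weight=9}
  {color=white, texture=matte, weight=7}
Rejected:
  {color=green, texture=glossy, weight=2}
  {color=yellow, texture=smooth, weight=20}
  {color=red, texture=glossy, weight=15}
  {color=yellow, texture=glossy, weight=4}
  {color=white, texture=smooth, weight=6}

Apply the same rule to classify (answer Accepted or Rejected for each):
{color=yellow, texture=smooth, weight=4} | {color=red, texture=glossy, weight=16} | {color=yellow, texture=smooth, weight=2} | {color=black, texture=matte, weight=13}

Rejected, Rejected, Rejected, Accepted

The common property of the 'Accepted' items is: texture is matte. No 'Rejected' item has it.
Rejected: {color=yellow, texture=smooth, weight=4}, since texture is smooth.
Rejected: {color=red, texture=glossy, weight=16}, since texture is glossy.
Rejected: {color=yellow, texture=smooth, weight=2}, since texture is smooth.
Accepted: {color=black, texture=matte, weight=13}, since texture is matte.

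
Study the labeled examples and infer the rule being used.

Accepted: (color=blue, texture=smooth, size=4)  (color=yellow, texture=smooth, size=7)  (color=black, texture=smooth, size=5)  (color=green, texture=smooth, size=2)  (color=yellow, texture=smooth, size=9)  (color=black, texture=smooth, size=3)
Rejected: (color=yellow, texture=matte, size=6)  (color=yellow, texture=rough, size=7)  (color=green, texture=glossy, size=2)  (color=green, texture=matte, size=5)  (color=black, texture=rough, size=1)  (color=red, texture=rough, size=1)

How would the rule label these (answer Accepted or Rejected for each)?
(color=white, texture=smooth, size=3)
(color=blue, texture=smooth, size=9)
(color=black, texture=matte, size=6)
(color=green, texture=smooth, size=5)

Checking candidate rules against both groups, what survives is: texture is smooth.
(color=white, texture=smooth, size=3) — texture is smooth, hence Accepted. (color=blue, texture=smooth, size=9) — texture is smooth, hence Accepted. (color=black, texture=matte, size=6) — texture is matte, hence Rejected. (color=green, texture=smooth, size=5) — texture is smooth, hence Accepted.

Accepted, Accepted, Rejected, Accepted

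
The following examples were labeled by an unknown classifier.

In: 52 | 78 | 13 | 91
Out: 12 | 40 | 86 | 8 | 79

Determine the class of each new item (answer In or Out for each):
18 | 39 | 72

Out, In, Out

One predicate separates the groups cleanly: multiple of 13.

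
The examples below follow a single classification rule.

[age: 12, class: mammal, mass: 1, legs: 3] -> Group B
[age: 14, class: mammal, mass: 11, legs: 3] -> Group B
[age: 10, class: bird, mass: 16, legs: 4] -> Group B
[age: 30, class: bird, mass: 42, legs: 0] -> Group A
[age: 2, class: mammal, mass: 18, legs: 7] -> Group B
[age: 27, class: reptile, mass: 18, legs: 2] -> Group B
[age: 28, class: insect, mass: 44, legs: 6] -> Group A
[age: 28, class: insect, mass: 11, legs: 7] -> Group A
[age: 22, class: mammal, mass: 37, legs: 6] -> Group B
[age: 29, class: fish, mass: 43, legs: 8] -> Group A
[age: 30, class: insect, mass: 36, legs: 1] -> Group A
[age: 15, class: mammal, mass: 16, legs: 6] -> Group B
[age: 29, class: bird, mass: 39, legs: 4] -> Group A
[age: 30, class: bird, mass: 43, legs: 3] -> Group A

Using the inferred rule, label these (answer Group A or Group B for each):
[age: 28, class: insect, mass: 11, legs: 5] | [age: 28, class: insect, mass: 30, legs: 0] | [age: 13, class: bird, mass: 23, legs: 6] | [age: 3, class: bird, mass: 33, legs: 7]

The pattern is that an item is 'Group A' exactly when: age ≥ 28.
Group A: [age: 28, class: insect, mass: 11, legs: 5], since age = 28. Group A: [age: 28, class: insect, mass: 30, legs: 0], since age = 28. Group B: [age: 13, class: bird, mass: 23, legs: 6], since age = 13. Group B: [age: 3, class: bird, mass: 33, legs: 7], since age = 3.

Group A, Group A, Group B, Group B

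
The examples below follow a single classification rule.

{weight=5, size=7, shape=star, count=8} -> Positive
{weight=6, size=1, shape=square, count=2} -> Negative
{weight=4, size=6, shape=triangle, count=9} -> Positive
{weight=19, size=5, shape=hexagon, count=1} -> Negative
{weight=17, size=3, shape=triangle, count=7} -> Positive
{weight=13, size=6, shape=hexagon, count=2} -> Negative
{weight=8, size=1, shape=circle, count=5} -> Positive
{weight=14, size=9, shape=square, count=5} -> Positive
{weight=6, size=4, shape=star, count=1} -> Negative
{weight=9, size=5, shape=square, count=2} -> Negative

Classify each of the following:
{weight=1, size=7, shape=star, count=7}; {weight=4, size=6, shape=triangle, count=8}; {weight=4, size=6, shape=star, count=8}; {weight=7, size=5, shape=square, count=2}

Positive, Positive, Positive, Negative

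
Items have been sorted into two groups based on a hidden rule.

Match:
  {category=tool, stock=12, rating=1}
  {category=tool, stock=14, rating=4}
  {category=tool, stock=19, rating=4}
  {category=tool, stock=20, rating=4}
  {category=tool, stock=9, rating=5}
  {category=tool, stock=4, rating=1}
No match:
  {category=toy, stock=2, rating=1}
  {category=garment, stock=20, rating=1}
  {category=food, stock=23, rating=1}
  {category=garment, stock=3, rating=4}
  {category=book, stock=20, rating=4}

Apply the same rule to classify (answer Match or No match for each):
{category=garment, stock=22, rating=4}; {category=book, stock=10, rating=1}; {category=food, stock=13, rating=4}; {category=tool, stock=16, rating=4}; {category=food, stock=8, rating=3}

No match, No match, No match, Match, No match

All 'Match' examples share one property — category is tool — and every 'No match' example lacks it.
{category=garment, stock=22, rating=4}: category is garment, doesn't qualify → No match.
{category=book, stock=10, rating=1}: category is book, doesn't qualify → No match.
{category=food, stock=13, rating=4}: category is food, doesn't qualify → No match.
{category=tool, stock=16, rating=4}: category is tool, checks out → Match.
{category=food, stock=8, rating=3}: category is food, doesn't qualify → No match.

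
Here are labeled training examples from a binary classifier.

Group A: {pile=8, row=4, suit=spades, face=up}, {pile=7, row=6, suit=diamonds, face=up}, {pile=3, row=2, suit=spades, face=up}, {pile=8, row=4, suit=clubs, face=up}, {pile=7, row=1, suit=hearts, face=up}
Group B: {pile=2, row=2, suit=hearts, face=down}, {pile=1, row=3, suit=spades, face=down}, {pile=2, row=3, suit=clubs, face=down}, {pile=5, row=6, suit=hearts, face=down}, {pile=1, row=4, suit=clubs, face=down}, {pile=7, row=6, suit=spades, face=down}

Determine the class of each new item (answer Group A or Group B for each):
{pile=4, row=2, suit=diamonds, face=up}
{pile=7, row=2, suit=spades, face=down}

Every 'Group A' example satisfies: face is up. None of the 'Group B' examples do.
{pile=4, row=2, suit=diamonds, face=up}: face is up, checks out → Group A.
{pile=7, row=2, suit=spades, face=down}: face is down, fails this test → Group B.

Group A, Group B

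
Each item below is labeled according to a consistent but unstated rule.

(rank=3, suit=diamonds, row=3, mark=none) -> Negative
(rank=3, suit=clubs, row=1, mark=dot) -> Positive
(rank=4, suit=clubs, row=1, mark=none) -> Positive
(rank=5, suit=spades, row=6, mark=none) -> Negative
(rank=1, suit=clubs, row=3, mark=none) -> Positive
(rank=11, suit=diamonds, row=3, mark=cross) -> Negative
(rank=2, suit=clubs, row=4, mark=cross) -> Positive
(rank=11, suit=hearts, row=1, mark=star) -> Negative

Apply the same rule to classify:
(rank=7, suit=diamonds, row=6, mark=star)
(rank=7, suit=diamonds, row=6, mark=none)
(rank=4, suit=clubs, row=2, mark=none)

Negative, Negative, Positive

The common property of the 'Positive' items is: suit is clubs. No 'Negative' item has it.
(rank=7, suit=diamonds, row=6, mark=star): Negative (suit is diamonds).
(rank=7, suit=diamonds, row=6, mark=none): Negative (suit is diamonds).
(rank=4, suit=clubs, row=2, mark=none): Positive (suit is clubs).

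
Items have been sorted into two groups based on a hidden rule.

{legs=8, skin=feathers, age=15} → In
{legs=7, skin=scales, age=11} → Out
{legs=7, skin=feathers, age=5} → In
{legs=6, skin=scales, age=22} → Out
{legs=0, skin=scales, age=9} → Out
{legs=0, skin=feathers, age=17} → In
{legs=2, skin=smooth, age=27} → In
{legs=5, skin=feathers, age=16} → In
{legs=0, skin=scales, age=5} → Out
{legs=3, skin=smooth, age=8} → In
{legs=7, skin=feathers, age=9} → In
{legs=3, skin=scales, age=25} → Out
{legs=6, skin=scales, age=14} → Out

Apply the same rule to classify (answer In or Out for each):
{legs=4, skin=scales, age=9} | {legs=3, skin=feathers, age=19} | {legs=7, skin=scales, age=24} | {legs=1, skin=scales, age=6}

Every 'In' example satisfies: skin is not scales. None of the 'Out' examples do.
{legs=4, skin=scales, age=9} — skin is scales, hence Out. {legs=3, skin=feathers, age=19} — skin is feathers, hence In. {legs=7, skin=scales, age=24} — skin is scales, hence Out. {legs=1, skin=scales, age=6} — skin is scales, hence Out.

Out, In, Out, Out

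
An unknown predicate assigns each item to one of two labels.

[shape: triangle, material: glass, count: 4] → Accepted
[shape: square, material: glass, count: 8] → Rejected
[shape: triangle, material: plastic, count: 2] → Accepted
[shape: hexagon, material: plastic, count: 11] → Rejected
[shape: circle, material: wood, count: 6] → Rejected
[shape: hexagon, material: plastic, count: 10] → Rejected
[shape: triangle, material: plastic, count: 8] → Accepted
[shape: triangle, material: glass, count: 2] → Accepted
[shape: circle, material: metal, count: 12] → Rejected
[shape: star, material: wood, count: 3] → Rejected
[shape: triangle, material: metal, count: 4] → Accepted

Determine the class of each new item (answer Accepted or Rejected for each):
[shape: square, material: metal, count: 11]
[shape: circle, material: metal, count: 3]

Rejected, Rejected

All 'Accepted' examples share one property — shape is triangle — and every 'Rejected' example lacks it.
[shape: square, material: metal, count: 11]: Rejected (shape is square). [shape: circle, material: metal, count: 3]: Rejected (shape is circle).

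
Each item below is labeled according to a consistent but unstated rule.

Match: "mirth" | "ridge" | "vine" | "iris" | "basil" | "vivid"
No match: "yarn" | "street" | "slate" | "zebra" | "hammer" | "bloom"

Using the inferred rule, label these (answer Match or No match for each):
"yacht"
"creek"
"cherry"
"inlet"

No match, No match, No match, Match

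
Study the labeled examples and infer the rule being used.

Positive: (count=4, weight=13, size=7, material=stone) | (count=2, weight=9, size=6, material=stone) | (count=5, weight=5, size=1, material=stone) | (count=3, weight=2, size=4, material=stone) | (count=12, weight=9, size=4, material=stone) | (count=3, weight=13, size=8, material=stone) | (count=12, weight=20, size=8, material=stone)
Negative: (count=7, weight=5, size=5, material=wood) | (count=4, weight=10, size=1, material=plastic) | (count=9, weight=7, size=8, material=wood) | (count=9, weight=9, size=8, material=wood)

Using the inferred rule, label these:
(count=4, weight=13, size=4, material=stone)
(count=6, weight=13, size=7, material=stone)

Every 'Positive' example satisfies: material is stone. None of the 'Negative' examples do.
(count=4, weight=13, size=4, material=stone): material is stone — checks out, so Positive. (count=6, weight=13, size=7, material=stone): material is stone — checks out, so Positive.

Positive, Positive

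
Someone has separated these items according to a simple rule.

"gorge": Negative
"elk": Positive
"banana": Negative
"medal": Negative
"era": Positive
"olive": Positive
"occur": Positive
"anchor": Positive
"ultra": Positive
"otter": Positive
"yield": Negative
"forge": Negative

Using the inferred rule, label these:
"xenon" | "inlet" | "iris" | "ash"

One predicate separates the groups cleanly: starts with a vowel.
"xenon" — starts with 'x', hence Negative. "inlet" — starts with 'i', hence Positive. "iris" — starts with 'i', hence Positive. "ash" — starts with 'a', hence Positive.

Negative, Positive, Positive, Positive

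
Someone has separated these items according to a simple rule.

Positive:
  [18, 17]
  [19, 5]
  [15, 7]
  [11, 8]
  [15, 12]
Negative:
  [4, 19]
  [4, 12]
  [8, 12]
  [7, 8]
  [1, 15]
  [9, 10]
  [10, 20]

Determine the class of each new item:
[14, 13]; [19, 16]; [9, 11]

The simplest hypothesis consistent with all the labels is: first > second.
[14, 13]: 14 > 13 — matches, so Positive. [19, 16]: 19 > 16 — matches, so Positive. [9, 11]: 9 < 11 — lacks this property, so Negative.

Positive, Positive, Negative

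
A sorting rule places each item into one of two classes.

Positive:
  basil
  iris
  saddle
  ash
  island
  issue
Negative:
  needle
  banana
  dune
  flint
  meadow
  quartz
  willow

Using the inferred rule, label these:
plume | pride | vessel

One predicate separates the groups cleanly: contains 's'.
plume: no 's' — does not fit, so Negative.
pride: no 's' — does not fit, so Negative.
vessel: has 's' — satisfies this, so Positive.

Negative, Negative, Positive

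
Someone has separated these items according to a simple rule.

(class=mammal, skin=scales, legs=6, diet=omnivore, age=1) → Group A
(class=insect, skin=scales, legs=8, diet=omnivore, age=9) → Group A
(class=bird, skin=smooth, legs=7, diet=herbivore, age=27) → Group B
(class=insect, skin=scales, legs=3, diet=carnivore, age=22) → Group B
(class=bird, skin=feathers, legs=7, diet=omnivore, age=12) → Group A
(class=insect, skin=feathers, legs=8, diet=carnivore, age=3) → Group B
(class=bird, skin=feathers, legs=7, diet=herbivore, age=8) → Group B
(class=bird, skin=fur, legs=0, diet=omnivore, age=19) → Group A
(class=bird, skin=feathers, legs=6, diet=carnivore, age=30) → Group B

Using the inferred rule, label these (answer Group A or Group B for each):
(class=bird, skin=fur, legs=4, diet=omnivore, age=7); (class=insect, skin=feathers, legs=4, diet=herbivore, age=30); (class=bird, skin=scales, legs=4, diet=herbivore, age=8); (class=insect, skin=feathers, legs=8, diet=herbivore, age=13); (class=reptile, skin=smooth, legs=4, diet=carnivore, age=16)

Comparing the two groups points to one rule — diet is omnivore.
(class=bird, skin=fur, legs=4, diet=omnivore, age=7) — diet is omnivore, hence Group A. (class=insect, skin=feathers, legs=4, diet=herbivore, age=30) — diet is herbivore, hence Group B. (class=bird, skin=scales, legs=4, diet=herbivore, age=8) — diet is herbivore, hence Group B. (class=insect, skin=feathers, legs=8, diet=herbivore, age=13) — diet is herbivore, hence Group B. (class=reptile, skin=smooth, legs=4, diet=carnivore, age=16) — diet is carnivore, hence Group B.

Group A, Group B, Group B, Group B, Group B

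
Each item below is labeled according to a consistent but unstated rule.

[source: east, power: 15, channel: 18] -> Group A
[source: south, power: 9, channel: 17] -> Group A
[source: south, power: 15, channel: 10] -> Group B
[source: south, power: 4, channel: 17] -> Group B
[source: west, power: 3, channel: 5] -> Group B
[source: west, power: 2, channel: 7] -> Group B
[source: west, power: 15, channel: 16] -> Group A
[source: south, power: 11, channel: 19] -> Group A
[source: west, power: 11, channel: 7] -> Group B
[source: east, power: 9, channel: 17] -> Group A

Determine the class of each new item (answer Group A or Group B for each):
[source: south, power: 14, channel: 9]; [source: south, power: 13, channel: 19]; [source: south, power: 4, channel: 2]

The rule appears to be: power ≥ 9 AND channel ≥ 16.

Group B, Group A, Group B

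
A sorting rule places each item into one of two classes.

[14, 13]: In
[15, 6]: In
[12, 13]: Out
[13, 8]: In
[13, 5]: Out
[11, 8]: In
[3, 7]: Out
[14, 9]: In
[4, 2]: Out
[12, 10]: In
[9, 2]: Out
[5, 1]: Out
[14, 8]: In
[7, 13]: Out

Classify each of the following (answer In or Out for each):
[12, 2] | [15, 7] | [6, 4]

Every 'In' example satisfies: first > second AND sum ≥ 19. None of the 'Out' examples do.
Out: [12, 2], since 12 > 2, 12+2 = 14. In: [15, 7], since 15 > 7, 15+7 = 22. Out: [6, 4], since 6 > 4, 6+4 = 10.

Out, In, Out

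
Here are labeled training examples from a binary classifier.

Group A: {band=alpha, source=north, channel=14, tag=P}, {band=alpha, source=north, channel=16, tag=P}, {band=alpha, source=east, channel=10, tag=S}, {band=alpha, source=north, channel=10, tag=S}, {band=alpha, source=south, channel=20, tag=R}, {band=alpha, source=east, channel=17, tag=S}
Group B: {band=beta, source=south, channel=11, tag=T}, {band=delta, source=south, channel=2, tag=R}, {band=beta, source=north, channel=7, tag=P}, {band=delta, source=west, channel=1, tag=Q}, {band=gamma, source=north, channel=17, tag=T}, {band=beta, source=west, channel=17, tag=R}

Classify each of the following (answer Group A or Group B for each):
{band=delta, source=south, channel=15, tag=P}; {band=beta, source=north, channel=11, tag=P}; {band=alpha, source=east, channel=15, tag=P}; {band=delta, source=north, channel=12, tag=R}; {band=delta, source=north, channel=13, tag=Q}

Group B, Group B, Group A, Group B, Group B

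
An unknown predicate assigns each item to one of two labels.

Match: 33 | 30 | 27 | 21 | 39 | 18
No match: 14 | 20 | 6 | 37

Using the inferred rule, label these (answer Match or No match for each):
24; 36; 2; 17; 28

One predicate separates the groups cleanly: multiple of 3 AND at least 14.
Match: 24, since 24 = 3·8, 24 ≥ 14. Match: 36, since 36 = 3·12, 36 ≥ 14. No match: 2, since 2 = 3·0 + 2, 2 < 14. No match: 17, since 17 = 3·5 + 2, 17 ≥ 14. No match: 28, since 28 = 3·9 + 1, 28 ≥ 14.

Match, Match, No match, No match, No match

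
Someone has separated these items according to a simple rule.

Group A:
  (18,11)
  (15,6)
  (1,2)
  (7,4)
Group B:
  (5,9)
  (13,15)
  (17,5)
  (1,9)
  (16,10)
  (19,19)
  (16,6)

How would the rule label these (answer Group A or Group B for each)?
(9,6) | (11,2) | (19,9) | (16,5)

Group A, Group A, Group B, Group A

The simplest hypothesis consistent with all the labels is: sum is odd.
(9,6): Group A (9+6 = 15).
(11,2): Group A (11+2 = 13).
(19,9): Group B (19+9 = 28).
(16,5): Group A (16+5 = 21).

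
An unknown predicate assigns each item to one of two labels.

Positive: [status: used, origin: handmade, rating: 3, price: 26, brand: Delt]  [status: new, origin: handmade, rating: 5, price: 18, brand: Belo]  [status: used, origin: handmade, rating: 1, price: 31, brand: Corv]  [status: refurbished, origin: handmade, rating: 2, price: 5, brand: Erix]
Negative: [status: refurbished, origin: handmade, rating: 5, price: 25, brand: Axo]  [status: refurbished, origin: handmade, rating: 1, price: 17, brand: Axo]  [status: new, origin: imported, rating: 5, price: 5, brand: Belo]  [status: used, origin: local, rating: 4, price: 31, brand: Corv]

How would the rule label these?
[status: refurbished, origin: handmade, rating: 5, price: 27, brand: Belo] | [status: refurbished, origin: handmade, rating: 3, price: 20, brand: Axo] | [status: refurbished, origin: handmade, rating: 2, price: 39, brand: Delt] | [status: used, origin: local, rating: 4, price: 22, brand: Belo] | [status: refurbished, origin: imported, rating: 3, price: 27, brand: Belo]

The common property of the 'Positive' items is: origin is handmade AND brand is not Axo. No 'Negative' item has it.
[status: refurbished, origin: handmade, rating: 5, price: 27, brand: Belo]: Positive (origin is handmade, brand is Belo). [status: refurbished, origin: handmade, rating: 3, price: 20, brand: Axo]: Negative (origin is handmade, brand is Axo). [status: refurbished, origin: handmade, rating: 2, price: 39, brand: Delt]: Positive (origin is handmade, brand is Delt). [status: used, origin: local, rating: 4, price: 22, brand: Belo]: Negative (origin is local, brand is Belo). [status: refurbished, origin: imported, rating: 3, price: 27, brand: Belo]: Negative (origin is imported, brand is Belo).

Positive, Negative, Positive, Negative, Negative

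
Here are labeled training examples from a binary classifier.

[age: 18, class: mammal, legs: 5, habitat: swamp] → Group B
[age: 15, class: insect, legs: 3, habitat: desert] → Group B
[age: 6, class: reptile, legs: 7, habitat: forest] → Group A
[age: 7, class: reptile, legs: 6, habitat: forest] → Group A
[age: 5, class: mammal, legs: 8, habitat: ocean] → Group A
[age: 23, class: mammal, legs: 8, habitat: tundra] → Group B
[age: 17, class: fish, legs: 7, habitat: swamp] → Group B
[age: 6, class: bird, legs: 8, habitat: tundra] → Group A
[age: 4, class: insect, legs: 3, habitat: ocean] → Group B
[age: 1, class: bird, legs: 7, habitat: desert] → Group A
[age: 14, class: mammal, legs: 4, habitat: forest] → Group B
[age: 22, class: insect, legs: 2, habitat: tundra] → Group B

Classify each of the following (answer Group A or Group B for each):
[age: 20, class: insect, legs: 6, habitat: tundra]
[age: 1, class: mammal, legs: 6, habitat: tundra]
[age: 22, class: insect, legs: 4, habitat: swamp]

Group B, Group A, Group B

'Group A' ⟺ age ≤ 7 AND legs ≥ 4.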